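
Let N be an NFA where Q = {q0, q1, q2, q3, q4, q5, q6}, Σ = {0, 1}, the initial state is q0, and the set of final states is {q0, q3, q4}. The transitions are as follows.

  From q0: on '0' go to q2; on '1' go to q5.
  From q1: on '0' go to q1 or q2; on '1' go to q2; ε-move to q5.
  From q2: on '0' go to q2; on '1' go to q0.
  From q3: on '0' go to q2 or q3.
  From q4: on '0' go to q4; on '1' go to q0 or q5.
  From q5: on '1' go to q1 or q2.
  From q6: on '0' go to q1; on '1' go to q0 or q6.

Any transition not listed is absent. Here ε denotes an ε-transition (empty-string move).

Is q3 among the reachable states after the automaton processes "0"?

Start in {q0}.
Read '0': {q0} → {q2}.
State q3 is not in {q2}.

No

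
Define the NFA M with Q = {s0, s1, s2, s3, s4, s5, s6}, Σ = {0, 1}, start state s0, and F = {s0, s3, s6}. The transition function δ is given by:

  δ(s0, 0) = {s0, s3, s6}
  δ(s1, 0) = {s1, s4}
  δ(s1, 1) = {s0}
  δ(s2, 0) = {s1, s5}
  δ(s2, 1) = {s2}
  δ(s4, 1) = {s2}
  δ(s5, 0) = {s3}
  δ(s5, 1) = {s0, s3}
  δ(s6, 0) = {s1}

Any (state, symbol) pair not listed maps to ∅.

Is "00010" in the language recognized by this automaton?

Yes

Start in {s0}.
Read '0': {s0} → {s0, s3, s6}.
Read '0': {s0, s3, s6} → {s0, s1, s3, s6}.
Read '0': {s0, s1, s3, s6} → {s0, s1, s3, s4, s6}.
Read '1': {s0, s1, s3, s4, s6} → {s0, s2}.
Read '0': {s0, s2} → {s0, s1, s3, s5, s6}.
The final set {s0, s1, s3, s5, s6} contains the accepting states s0, s3, s6.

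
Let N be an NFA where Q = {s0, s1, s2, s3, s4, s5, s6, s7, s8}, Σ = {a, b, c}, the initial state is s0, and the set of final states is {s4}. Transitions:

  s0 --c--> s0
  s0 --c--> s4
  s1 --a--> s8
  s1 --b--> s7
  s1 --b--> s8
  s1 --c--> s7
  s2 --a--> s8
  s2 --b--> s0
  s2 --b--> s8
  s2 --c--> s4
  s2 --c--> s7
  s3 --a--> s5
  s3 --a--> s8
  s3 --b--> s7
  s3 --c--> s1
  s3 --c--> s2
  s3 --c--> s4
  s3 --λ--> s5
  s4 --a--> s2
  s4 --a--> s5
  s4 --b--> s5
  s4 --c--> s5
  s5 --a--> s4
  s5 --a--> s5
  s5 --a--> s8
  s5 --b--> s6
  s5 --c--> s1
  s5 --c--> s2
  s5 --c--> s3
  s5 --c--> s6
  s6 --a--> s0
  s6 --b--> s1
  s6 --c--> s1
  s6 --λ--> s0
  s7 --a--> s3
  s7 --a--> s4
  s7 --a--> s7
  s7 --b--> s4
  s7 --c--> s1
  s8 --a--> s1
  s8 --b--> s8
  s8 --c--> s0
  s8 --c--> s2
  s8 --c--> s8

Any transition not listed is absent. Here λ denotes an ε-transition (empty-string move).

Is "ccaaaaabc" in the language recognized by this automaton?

Start in {s0}.
Read 'c': {s0} → {s0, s4}.
Read 'c': {s0, s4} → {s0, s4, s5}.
Read 'a': {s0, s4, s5} → {s2, s4, s5, s8}.
Read 'a': {s2, s4, s5, s8} → {s1, s2, s4, s5, s8}.
Read 'a': {s1, s2, s4, s5, s8} → {s1, s2, s4, s5, s8}.
Read 'a': {s1, s2, s4, s5, s8} → {s1, s2, s4, s5, s8}.
Read 'a': {s1, s2, s4, s5, s8} → {s1, s2, s4, s5, s8}.
Read 'b': {s1, s2, s4, s5, s8} → {s0, s5, s6, s7, s8}.
Read 'c': {s0, s5, s6, s7, s8} → {s0, s1, s2, s3, s4, s5, s6, s8}.
The final set {s0, s1, s2, s3, s4, s5, s6, s8} contains the accepting state s4.

Yes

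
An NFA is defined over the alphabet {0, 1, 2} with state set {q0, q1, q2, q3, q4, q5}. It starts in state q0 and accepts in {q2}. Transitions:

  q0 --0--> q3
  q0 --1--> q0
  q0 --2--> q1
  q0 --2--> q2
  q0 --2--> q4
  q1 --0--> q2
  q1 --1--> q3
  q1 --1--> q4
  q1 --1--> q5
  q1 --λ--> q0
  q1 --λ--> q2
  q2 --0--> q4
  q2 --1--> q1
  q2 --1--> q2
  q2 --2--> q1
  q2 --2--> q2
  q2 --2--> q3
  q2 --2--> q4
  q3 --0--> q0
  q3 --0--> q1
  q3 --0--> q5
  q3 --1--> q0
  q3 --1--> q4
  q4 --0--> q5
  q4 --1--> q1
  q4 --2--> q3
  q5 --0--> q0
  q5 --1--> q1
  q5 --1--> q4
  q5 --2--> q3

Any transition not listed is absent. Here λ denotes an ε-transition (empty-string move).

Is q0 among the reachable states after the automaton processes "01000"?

Yes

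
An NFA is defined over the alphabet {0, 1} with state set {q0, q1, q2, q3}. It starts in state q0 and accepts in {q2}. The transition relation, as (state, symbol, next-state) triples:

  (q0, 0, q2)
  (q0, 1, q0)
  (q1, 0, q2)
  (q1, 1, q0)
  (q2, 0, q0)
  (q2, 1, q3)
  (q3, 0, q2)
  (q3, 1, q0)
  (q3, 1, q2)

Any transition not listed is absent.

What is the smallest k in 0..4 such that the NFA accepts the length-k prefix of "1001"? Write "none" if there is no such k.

2

Start in {q0}.
Read '1': q0→{q0}; now {q0}.
Read '0': q0→{q2}; now {q2}.
None of the earlier sets intersect F, but {q2} does.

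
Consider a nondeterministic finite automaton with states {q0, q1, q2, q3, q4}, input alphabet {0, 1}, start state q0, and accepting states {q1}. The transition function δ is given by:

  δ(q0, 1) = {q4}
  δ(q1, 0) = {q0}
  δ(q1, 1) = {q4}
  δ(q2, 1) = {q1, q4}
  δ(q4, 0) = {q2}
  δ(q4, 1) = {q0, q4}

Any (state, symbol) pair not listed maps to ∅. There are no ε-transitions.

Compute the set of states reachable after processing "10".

Start in {q0}.
Read '1': q0→{q4}; now {q4}.
Read '0': q4→{q2}; now {q2}.

{q2}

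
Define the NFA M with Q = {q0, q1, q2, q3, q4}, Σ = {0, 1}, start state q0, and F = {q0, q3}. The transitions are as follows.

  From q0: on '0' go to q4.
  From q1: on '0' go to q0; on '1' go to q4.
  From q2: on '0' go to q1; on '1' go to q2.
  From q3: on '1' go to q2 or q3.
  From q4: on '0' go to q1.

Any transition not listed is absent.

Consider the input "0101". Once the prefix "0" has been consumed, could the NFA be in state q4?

Yes

Start in {q0}.
Read '0': q0→{q4}; now {q4}.
State q4 is in {q4}.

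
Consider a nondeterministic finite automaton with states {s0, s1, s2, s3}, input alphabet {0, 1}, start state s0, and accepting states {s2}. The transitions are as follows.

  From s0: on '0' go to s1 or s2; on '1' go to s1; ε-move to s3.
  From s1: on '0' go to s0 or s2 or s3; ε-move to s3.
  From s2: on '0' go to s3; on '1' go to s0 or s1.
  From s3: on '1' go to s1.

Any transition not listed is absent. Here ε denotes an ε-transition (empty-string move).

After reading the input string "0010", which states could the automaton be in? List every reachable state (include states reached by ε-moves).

Start: ε-closure({s0}) = {s0, s3}.
Read '0': {s0, s3} → {s1, s2, s3}.
Read '0': {s1, s2, s3} → {s0, s2, s3}.
Read '1': {s0, s2, s3} → {s0, s1, s3}.
Read '0': {s0, s1, s3} → {s0, s1, s2, s3}.

{s0, s1, s2, s3}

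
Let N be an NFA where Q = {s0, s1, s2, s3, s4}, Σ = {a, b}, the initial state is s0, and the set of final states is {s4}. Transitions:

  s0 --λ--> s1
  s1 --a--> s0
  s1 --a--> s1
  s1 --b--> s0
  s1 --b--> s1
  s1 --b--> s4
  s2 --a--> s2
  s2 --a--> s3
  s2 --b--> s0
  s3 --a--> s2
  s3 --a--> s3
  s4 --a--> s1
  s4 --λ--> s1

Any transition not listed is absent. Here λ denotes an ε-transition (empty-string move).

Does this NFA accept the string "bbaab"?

Yes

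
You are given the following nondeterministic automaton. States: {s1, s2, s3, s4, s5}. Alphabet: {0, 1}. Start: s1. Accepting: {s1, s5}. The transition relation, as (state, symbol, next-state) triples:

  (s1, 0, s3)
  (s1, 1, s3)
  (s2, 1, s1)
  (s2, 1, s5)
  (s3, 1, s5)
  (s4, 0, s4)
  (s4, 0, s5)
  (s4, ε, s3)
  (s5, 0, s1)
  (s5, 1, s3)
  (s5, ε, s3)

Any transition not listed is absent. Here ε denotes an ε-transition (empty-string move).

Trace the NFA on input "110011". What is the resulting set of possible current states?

{s3, s5}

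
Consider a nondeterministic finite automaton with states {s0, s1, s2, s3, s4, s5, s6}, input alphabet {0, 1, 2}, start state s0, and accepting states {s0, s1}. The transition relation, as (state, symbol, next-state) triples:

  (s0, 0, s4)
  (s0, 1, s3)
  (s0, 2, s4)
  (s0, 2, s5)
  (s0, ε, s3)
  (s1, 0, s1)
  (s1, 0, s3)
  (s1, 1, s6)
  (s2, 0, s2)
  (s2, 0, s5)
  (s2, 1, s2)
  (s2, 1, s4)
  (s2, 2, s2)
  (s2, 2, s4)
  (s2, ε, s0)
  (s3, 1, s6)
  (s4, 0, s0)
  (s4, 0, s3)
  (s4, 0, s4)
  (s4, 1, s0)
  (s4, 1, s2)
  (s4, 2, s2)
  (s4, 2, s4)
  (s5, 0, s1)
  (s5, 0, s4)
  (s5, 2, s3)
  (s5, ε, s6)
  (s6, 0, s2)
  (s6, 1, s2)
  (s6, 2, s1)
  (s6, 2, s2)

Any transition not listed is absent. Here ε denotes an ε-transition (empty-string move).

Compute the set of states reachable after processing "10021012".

{s0, s1, s2, s3, s4, s5, s6}

Start: ε-closure({s0}) = {s0, s3}.
Read '1': s0→{s3}, s3→{s6}; now {s3, s6}.
Read '0': s3→∅, s6→{s2}; union {s2}; ε-closure = {s0, s2, s3}.
Read '0': s0→{s4}, s2→{s2, s5}, s3→∅; union {s2, s4, s5}; ε-closure = {s0, s2, s3, s4, s5, s6}.
Read '2': s0→{s4, s5}, s2→{s2, s4}, s3→∅, s4→{s2, s4}, s5→{s3}, s6→{s1, s2}; union {s1, s2, s3, s4, s5}; ε-closure = {s0, s1, s2, s3, s4, s5, s6}.
Read '1': s0→{s3}, s1→{s6}, s2→{s2, s4}, s3→{s6}, s4→{s0, s2}, s5→∅, s6→{s2}; now {s0, s2, s3, s4, s6}.
Read '0': s0→{s4}, s2→{s2, s5}, s3→∅, s4→{s0, s3, s4}, s6→{s2}; union {s0, s2, s3, s4, s5}; ε-closure = {s0, s2, s3, s4, s5, s6}.
Read '1': s0→{s3}, s2→{s2, s4}, s3→{s6}, s4→{s0, s2}, s5→∅, s6→{s2}; now {s0, s2, s3, s4, s6}.
Read '2': s0→{s4, s5}, s2→{s2, s4}, s3→∅, s4→{s2, s4}, s6→{s1, s2}; union {s1, s2, s4, s5}; ε-closure = {s0, s1, s2, s3, s4, s5, s6}.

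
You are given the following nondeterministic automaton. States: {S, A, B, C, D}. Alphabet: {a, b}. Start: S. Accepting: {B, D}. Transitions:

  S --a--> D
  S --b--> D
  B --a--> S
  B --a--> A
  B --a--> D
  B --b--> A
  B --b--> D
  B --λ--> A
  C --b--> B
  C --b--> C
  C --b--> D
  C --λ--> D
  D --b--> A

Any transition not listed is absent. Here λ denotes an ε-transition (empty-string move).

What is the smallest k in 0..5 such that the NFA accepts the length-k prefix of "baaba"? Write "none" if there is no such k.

Start in {S}.
Read 'b': {S} → {D}.
None of the earlier sets intersect F, but {D} does.

1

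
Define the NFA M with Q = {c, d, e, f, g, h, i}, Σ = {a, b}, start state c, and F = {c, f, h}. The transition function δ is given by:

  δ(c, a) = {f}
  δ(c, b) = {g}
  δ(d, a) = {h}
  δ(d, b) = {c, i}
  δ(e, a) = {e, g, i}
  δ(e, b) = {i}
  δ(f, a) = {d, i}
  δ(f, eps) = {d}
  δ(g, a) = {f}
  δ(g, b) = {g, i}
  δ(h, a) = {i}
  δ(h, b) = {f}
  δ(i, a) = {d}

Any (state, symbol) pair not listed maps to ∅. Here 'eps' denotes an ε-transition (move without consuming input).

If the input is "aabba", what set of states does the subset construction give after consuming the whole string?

{d, f}

Start in {c}.
Read 'a': c→{f}; union {f}; ε-closure = {d, f}.
Read 'a': d→{h}, f→{d, i}; now {d, h, i}.
Read 'b': d→{c, i}, h→{f}, i→∅; union {c, f, i}; ε-closure = {c, d, f, i}.
Read 'b': c→{g}, d→{c, i}, f→∅, i→∅; now {c, g, i}.
Read 'a': c→{f}, g→{f}, i→{d}; now {d, f}.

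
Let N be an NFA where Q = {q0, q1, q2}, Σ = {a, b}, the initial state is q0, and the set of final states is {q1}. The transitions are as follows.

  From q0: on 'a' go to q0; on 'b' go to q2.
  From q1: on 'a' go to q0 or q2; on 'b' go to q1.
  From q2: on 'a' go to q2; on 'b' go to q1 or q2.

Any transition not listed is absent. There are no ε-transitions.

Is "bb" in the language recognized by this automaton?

Yes

Start in {q0}.
Read 'b': q0→{q2}; now {q2}.
Read 'b': q2→{q1, q2}; now {q1, q2}.
The final set {q1, q2} contains the accepting state q1.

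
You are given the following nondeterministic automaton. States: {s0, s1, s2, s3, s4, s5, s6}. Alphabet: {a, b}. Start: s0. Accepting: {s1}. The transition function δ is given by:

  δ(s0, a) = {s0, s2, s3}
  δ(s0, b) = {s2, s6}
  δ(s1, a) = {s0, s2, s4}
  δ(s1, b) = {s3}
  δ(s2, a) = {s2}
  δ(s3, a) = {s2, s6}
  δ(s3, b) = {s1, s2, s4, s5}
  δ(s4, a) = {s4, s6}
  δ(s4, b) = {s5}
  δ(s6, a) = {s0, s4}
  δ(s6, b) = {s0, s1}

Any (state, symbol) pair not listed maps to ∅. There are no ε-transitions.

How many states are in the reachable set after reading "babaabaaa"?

Start in {s0}.
Read 'b': {s0} → {s2, s6}.
Read 'a': {s2, s6} → {s0, s2, s4}.
Read 'b': {s0, s2, s4} → {s2, s5, s6}.
Read 'a': {s2, s5, s6} → {s0, s2, s4}.
Read 'a': {s0, s2, s4} → {s0, s2, s3, s4, s6}.
Read 'b': {s0, s2, s3, s4, s6} → {s0, s1, s2, s4, s5, s6}.
Read 'a': {s0, s1, s2, s4, s5, s6} → {s0, s2, s3, s4, s6}.
Read 'a': {s0, s2, s3, s4, s6} → {s0, s2, s3, s4, s6}.
Read 'a': {s0, s2, s3, s4, s6} → {s0, s2, s3, s4, s6}.
That set has 5 states.

5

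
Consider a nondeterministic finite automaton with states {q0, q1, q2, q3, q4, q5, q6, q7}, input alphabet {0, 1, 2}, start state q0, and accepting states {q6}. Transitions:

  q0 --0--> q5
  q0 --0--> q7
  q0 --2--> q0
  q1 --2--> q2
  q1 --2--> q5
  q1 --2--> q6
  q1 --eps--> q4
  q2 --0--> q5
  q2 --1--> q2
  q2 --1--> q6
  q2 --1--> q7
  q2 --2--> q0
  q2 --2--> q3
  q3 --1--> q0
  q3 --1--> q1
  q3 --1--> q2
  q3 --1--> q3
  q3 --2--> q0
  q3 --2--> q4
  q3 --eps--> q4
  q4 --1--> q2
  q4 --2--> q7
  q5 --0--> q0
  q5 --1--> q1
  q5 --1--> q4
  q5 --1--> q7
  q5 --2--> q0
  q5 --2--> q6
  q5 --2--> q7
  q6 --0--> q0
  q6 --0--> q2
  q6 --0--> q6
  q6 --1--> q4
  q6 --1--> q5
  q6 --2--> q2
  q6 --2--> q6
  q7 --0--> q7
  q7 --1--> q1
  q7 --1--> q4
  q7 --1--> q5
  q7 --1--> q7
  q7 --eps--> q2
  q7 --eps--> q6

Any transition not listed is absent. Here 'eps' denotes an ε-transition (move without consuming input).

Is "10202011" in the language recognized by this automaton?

Start in {q0}.
Read '1': q0→∅; now ∅.
The set is empty and remains empty for the remaining 7 symbols.
The final set ∅ contains no accepting state.

No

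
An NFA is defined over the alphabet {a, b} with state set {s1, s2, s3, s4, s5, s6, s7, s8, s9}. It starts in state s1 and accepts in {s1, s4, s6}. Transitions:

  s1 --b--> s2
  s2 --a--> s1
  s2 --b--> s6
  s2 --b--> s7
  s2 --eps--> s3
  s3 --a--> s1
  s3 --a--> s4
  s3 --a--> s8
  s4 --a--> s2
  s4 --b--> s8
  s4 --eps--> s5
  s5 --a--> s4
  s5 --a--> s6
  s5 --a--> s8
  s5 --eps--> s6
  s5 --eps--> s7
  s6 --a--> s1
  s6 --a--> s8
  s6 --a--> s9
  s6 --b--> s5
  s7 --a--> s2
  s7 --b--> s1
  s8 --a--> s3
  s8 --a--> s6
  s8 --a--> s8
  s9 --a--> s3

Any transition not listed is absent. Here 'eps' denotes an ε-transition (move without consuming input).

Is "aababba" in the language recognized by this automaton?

No

Start in {s1}.
Read 'a': {s1} → ∅.
The set is empty and remains empty for the remaining 6 symbols.
The final set ∅ contains no accepting state.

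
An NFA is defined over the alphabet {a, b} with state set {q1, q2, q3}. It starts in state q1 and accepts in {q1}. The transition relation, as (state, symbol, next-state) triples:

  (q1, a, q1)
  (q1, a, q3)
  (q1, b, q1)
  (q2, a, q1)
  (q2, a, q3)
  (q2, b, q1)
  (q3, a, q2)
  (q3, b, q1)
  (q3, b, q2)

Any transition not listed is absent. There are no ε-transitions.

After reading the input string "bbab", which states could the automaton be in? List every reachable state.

{q1, q2}

Start in {q1}.
Read 'b': q1→{q1}; now {q1}.
Read 'b': q1→{q1}; now {q1}.
Read 'a': q1→{q1, q3}; now {q1, q3}.
Read 'b': q1→{q1}, q3→{q1, q2}; now {q1, q2}.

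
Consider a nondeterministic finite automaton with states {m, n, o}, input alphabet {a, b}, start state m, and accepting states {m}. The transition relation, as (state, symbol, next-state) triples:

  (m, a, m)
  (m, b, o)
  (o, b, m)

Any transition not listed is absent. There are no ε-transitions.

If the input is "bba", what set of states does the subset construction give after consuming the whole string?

{m}

Start in {m}.
Read 'b': m→{o}; now {o}.
Read 'b': o→{m}; now {m}.
Read 'a': m→{m}; now {m}.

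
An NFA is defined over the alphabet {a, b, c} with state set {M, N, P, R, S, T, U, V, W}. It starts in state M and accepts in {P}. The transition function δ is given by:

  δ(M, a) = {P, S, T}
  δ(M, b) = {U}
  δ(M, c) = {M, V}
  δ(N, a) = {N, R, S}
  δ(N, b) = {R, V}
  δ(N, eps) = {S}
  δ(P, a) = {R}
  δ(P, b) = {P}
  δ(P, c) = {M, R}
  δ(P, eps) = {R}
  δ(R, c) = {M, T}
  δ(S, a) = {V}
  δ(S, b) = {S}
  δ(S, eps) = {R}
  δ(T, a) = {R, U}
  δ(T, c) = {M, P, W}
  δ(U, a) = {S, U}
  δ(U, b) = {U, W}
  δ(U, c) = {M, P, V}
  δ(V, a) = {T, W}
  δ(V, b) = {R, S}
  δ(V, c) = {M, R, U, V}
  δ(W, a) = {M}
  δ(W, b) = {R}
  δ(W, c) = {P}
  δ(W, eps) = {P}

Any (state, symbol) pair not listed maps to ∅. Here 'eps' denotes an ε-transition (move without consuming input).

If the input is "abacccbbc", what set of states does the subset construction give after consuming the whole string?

Start in {M}.
Read 'a': M→{P, S, T}; union {P, S, T}; ε-closure = {P, R, S, T}.
Read 'b': P→{P}, R→∅, S→{S}, T→∅; union {P, S}; ε-closure = {P, R, S}.
Read 'a': P→{R}, R→∅, S→{V}; now {R, V}.
Read 'c': R→{M, T}, V→{M, R, U, V}; now {M, R, T, U, V}.
Read 'c': M→{M, V}, R→{M, T}, T→{M, P, W}, U→{M, P, V}, V→{M, R, U, V}; now {M, P, R, T, U, V, W}.
Read 'c': M→{M, V}, P→{M, R}, R→{M, T}, T→{M, P, W}, U→{M, P, V}, V→{M, R, U, V}, W→{P}; now {M, P, R, T, U, V, W}.
Read 'b': M→{U}, P→{P}, R→∅, T→∅, U→{U, W}, V→{R, S}, W→{R}; now {P, R, S, U, W}.
Read 'b': P→{P}, R→∅, S→{S}, U→{U, W}, W→{R}; now {P, R, S, U, W}.
Read 'c': P→{M, R}, R→{M, T}, S→∅, U→{M, P, V}, W→{P}; now {M, P, R, T, V}.

{M, P, R, T, V}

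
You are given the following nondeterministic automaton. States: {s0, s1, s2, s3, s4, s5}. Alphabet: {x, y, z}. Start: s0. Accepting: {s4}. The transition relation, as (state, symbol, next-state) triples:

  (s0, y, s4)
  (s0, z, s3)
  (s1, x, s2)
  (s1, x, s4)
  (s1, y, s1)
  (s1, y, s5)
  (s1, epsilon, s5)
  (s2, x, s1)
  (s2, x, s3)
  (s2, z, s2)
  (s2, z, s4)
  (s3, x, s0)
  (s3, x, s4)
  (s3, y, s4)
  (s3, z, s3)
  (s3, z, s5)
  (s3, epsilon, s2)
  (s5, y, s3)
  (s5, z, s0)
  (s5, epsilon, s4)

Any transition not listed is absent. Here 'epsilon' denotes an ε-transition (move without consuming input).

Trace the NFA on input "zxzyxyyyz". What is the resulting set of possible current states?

{s0, s2, s3, s4, s5}

Start in {s0}.
Read 'z': {s0} → {s2, s3}.
Read 'x': {s2, s3} → {s0, s1, s2, s3, s4, s5}.
Read 'z': {s0, s1, s2, s3, s4, s5} → {s0, s2, s3, s4, s5}.
Read 'y': {s0, s2, s3, s4, s5} → {s2, s3, s4}.
Read 'x': {s2, s3, s4} → {s0, s1, s2, s3, s4, s5}.
Read 'y': {s0, s1, s2, s3, s4, s5} → {s1, s2, s3, s4, s5}.
Read 'y': {s1, s2, s3, s4, s5} → {s1, s2, s3, s4, s5}.
Read 'y': {s1, s2, s3, s4, s5} → {s1, s2, s3, s4, s5}.
Read 'z': {s1, s2, s3, s4, s5} → {s0, s2, s3, s4, s5}.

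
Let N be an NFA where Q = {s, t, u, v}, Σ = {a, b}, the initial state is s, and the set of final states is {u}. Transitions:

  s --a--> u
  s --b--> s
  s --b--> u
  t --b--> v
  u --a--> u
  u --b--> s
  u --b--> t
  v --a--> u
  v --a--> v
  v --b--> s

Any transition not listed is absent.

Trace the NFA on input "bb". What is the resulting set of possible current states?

{s, t, u}

Start in {s}.
Read 'b': s→{s, u}; now {s, u}.
Read 'b': s→{s, u}, u→{s, t}; now {s, t, u}.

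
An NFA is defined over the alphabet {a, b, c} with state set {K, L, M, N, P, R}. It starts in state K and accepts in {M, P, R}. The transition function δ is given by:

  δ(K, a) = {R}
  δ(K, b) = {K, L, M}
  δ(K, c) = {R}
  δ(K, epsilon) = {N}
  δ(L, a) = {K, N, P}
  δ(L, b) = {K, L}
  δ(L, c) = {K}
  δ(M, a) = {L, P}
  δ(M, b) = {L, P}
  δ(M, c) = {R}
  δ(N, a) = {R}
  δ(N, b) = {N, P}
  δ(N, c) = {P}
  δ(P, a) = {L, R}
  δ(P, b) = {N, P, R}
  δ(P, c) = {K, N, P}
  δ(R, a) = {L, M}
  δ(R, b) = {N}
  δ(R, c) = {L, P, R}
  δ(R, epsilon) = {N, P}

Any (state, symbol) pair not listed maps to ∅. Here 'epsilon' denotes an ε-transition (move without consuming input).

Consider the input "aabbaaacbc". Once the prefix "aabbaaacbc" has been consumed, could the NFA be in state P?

Yes

Start: ε-closure({K}) = {K, N}.
Read 'a': K→{R}, N→{R}; union {R}; ε-closure = {N, P, R}.
Read 'a': N→{R}, P→{L, R}, R→{L, M}; union {L, M, R}; ε-closure = {L, M, N, P, R}.
Read 'b': L→{K, L}, M→{L, P}, N→{N, P}, P→{N, P, R}, R→{N}; now {K, L, N, P, R}.
Read 'b': K→{K, L, M}, L→{K, L}, N→{N, P}, P→{N, P, R}, R→{N}; now {K, L, M, N, P, R}.
Read 'a': K→{R}, L→{K, N, P}, M→{L, P}, N→{R}, P→{L, R}, R→{L, M}; now {K, L, M, N, P, R}.
Read 'a': K→{R}, L→{K, N, P}, M→{L, P}, N→{R}, P→{L, R}, R→{L, M}; now {K, L, M, N, P, R}.
Read 'a': K→{R}, L→{K, N, P}, M→{L, P}, N→{R}, P→{L, R}, R→{L, M}; now {K, L, M, N, P, R}.
Read 'c': K→{R}, L→{K}, M→{R}, N→{P}, P→{K, N, P}, R→{L, P, R}; now {K, L, N, P, R}.
Read 'b': K→{K, L, M}, L→{K, L}, N→{N, P}, P→{N, P, R}, R→{N}; now {K, L, M, N, P, R}.
Read 'c': K→{R}, L→{K}, M→{R}, N→{P}, P→{K, N, P}, R→{L, P, R}; now {K, L, N, P, R}.
State P is in {K, L, N, P, R}.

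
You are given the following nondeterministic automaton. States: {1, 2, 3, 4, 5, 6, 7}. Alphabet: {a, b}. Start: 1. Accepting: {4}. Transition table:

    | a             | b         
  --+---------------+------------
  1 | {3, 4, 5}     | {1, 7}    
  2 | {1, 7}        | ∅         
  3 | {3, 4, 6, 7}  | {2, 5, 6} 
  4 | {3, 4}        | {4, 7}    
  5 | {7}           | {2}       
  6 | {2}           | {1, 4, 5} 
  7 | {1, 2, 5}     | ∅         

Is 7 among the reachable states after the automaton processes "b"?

Yes

Start in {1}.
Read 'b': 1→{1, 7}; now {1, 7}.
State 7 is in {1, 7}.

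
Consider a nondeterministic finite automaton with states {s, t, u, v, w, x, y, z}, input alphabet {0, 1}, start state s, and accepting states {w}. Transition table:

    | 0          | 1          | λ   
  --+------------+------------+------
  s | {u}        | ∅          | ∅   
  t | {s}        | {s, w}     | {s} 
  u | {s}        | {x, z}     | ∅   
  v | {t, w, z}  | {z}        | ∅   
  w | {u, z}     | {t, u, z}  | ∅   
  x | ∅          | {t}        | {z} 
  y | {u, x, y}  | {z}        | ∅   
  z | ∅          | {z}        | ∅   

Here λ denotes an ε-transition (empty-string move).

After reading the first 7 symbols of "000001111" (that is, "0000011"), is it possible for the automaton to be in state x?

No

Start in {s}.
Read '0': {s} → {u}.
Read '0': {u} → {s}.
Read '0': {s} → {u}.
Read '0': {u} → {s}.
Read '0': {s} → {u}.
Read '1': {u} → {x, z}.
Read '1': {x, z} → {s, t, z}.
State x is not in {s, t, z}.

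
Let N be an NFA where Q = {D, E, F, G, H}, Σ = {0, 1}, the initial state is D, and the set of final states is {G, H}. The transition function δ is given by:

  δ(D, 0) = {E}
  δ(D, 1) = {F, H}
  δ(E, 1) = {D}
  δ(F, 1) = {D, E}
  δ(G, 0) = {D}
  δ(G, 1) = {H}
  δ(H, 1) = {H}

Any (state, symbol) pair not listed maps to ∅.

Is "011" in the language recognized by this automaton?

Yes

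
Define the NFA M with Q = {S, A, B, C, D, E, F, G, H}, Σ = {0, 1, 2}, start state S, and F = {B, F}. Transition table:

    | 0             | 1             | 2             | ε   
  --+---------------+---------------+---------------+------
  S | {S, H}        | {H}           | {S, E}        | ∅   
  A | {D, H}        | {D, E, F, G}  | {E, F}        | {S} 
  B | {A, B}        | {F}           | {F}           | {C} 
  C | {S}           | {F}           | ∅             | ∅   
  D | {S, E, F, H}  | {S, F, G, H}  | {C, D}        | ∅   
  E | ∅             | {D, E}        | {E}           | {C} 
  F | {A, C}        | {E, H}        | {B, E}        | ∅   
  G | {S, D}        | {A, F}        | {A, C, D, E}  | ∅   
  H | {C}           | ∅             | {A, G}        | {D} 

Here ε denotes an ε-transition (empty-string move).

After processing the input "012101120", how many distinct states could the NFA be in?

8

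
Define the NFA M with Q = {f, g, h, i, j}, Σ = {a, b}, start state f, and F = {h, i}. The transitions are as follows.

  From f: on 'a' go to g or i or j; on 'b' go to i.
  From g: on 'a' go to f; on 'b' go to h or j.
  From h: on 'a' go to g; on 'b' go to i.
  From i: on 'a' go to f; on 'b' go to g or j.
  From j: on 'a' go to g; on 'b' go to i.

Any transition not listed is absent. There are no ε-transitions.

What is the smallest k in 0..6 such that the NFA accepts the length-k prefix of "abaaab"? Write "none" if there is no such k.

Start in {f}.
Read 'a': f→{g, i, j}; now {g, i, j}.
None of the earlier sets intersect F, but {g, i, j} does.

1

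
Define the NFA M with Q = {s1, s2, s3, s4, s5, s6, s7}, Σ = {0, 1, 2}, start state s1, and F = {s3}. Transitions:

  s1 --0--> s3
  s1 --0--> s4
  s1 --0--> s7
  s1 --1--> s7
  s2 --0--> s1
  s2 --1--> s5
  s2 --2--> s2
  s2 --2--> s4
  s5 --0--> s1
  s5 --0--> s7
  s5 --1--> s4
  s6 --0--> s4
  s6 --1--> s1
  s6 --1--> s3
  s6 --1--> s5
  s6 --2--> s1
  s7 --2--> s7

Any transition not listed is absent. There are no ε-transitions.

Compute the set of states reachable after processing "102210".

Start in {s1}.
Read '1': {s1} → {s7}.
Read '0': {s7} → ∅.
The set is empty and remains empty for the remaining 4 symbols.

∅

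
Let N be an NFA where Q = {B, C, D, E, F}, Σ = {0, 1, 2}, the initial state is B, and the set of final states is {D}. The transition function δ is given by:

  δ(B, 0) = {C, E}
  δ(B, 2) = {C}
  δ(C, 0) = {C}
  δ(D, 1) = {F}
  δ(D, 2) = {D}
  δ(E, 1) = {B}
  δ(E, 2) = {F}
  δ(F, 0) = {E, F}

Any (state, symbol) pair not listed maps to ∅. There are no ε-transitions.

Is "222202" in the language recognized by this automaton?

No

Start in {B}.
Read '2': B→{C}; now {C}.
Read '2': C→∅; now ∅.
The set is empty and remains empty for the remaining 4 symbols.
The final set ∅ contains no accepting state.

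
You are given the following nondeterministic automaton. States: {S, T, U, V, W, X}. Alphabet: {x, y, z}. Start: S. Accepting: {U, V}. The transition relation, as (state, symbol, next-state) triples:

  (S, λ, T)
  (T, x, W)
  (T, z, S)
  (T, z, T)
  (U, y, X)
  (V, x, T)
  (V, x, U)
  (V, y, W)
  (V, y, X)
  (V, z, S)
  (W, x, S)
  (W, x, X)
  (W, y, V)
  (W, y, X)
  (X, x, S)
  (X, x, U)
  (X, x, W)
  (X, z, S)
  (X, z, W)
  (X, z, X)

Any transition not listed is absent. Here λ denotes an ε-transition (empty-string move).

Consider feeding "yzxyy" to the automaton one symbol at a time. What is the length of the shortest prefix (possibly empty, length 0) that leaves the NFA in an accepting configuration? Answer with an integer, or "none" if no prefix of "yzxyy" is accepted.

none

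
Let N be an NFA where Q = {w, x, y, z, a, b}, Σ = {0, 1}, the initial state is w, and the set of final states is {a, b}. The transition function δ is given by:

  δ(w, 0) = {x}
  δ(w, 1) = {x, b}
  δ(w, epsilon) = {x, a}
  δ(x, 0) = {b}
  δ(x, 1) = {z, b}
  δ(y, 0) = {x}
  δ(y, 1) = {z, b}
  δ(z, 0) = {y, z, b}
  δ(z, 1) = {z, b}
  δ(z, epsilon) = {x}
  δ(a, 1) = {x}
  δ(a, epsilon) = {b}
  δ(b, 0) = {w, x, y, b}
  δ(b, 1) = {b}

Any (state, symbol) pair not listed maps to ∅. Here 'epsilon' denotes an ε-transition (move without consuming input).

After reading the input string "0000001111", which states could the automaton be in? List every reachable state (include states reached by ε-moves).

{x, z, b}

Start: ε-closure({w}) = {w, x, a, b}.
Read '0': w→{x}, x→{b}, a→∅, b→{w, x, y, b}; union {w, x, y, b}; ε-closure = {w, x, y, a, b}.
Read '0': w→{x}, x→{b}, y→{x}, a→∅, b→{w, x, y, b}; union {w, x, y, b}; ε-closure = {w, x, y, a, b}.
Read '0': w→{x}, x→{b}, y→{x}, a→∅, b→{w, x, y, b}; union {w, x, y, b}; ε-closure = {w, x, y, a, b}.
Read '0': w→{x}, x→{b}, y→{x}, a→∅, b→{w, x, y, b}; union {w, x, y, b}; ε-closure = {w, x, y, a, b}.
Read '0': w→{x}, x→{b}, y→{x}, a→∅, b→{w, x, y, b}; union {w, x, y, b}; ε-closure = {w, x, y, a, b}.
Read '0': w→{x}, x→{b}, y→{x}, a→∅, b→{w, x, y, b}; union {w, x, y, b}; ε-closure = {w, x, y, a, b}.
Read '1': w→{x, b}, x→{z, b}, y→{z, b}, a→{x}, b→{b}; now {x, z, b}.
Read '1': x→{z, b}, z→{z, b}, b→{b}; union {z, b}; ε-closure = {x, z, b}.
Read '1': x→{z, b}, z→{z, b}, b→{b}; union {z, b}; ε-closure = {x, z, b}.
Read '1': x→{z, b}, z→{z, b}, b→{b}; union {z, b}; ε-closure = {x, z, b}.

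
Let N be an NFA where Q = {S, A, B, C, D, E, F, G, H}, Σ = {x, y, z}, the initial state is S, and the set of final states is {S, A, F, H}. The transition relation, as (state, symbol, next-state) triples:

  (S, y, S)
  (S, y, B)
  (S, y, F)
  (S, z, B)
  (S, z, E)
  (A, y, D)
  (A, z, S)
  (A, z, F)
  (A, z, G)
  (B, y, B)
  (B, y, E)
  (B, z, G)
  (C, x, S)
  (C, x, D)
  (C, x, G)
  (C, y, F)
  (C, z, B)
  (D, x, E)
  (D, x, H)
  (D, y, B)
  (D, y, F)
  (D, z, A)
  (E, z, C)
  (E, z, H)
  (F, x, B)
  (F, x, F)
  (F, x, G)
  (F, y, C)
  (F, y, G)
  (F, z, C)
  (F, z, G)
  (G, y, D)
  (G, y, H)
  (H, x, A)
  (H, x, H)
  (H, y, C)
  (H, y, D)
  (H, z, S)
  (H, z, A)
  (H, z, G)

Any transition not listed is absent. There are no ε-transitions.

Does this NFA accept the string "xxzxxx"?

No

Start in {S}.
Read 'x': {S} → ∅.
The set is empty and remains empty for the remaining 5 symbols.
The final set ∅ contains no accepting state.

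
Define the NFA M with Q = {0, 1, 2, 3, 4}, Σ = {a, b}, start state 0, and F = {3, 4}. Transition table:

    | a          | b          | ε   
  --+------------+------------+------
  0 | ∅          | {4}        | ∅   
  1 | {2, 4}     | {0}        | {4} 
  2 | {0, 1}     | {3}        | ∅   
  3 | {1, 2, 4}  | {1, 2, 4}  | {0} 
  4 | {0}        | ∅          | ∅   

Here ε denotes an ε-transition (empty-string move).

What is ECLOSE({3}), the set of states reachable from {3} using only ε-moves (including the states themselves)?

Begin with {3}.
ε-move 3 → 0; add 0.

{0, 3}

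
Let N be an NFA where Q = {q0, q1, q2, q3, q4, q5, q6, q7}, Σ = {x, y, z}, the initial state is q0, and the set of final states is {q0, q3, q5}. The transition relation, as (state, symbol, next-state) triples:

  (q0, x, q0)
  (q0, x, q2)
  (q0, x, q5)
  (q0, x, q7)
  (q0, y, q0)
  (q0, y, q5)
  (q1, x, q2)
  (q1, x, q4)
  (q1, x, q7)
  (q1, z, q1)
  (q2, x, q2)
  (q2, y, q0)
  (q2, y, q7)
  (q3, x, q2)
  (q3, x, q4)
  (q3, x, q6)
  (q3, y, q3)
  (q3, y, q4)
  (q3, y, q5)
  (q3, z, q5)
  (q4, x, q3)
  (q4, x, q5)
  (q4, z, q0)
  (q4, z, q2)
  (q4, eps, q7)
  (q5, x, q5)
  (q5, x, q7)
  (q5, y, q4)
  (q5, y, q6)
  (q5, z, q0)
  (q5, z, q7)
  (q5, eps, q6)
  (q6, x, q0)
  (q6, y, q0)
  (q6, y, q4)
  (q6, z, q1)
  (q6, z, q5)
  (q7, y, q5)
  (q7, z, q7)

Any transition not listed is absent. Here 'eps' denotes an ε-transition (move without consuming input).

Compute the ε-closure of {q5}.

{q5, q6}

Begin with {q5}.
ε-move q5 → q6; add q6.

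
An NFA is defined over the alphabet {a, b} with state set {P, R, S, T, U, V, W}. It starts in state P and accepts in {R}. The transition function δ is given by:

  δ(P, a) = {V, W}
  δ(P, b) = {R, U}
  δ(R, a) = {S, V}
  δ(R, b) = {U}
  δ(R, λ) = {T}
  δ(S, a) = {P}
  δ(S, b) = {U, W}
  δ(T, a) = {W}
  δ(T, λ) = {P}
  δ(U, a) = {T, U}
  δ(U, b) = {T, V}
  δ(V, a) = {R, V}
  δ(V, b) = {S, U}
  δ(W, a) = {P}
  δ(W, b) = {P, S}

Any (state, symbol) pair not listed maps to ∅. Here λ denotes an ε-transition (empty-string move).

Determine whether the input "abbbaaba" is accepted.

Start in {P}.
Read 'a': {P} → {V, W}.
Read 'b': {V, W} → {P, S, U}.
Read 'b': {P, S, U} → {P, R, T, U, V, W}.
Read 'b': {P, R, T, U, V, W} → {P, R, S, T, U, V}.
Read 'a': {P, R, S, T, U, V} → {P, R, S, T, U, V, W}.
Read 'a': {P, R, S, T, U, V, W} → {P, R, S, T, U, V, W}.
Read 'b': {P, R, S, T, U, V, W} → {P, R, S, T, U, V, W}.
Read 'a': {P, R, S, T, U, V, W} → {P, R, S, T, U, V, W}.
The final set {P, R, S, T, U, V, W} contains the accepting state R.

Yes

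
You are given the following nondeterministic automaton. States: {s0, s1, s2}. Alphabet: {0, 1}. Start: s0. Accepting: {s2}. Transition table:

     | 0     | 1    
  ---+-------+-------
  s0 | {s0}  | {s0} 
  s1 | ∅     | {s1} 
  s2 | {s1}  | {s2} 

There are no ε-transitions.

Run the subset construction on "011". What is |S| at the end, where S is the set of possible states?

1

Start in {s0}.
Read '0': s0→{s0}; now {s0}.
Read '1': s0→{s0}; now {s0}.
Read '1': s0→{s0}; now {s0}.
That set has 1 state.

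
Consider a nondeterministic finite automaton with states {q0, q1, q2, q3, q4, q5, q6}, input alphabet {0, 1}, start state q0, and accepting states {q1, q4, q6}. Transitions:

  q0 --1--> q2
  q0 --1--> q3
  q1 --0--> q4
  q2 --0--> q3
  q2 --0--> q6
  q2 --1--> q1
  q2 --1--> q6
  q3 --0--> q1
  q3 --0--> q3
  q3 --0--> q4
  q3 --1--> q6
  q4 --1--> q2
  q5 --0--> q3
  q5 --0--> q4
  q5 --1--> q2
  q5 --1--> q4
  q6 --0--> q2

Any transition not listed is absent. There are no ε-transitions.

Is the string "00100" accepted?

Start in {q0}.
Read '0': q0→∅; now ∅.
The set is empty and remains empty for the remaining 4 symbols.
The final set ∅ contains no accepting state.

No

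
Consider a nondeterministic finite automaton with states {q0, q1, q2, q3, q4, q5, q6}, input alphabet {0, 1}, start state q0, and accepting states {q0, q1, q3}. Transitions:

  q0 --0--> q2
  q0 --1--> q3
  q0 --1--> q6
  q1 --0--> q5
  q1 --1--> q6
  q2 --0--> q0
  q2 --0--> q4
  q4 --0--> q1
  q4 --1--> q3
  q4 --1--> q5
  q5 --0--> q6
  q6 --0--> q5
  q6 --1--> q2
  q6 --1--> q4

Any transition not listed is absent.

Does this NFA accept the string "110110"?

Start in {q0}.
Read '1': q0→{q3, q6}; now {q3, q6}.
Read '1': q3→∅, q6→{q2, q4}; now {q2, q4}.
Read '0': q2→{q0, q4}, q4→{q1}; now {q0, q1, q4}.
Read '1': q0→{q3, q6}, q1→{q6}, q4→{q3, q5}; now {q3, q5, q6}.
Read '1': q3→∅, q5→∅, q6→{q2, q4}; now {q2, q4}.
Read '0': q2→{q0, q4}, q4→{q1}; now {q0, q1, q4}.
The final set {q0, q1, q4} contains the accepting states q0, q1.

Yes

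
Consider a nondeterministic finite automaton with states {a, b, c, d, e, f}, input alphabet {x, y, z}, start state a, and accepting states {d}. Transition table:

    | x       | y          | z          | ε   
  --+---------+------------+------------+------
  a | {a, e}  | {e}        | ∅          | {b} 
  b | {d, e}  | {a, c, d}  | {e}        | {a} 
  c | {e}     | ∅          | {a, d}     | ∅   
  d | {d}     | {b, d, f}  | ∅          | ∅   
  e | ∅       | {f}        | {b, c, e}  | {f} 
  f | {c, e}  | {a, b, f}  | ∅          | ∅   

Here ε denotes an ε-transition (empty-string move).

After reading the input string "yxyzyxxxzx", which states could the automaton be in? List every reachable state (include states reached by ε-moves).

Start: ε-closure({a}) = {a, b}.
Read 'y': {a, b} → {a, b, c, d, e, f}.
Read 'x': {a, b, c, d, e, f} → {a, b, c, d, e, f}.
Read 'y': {a, b, c, d, e, f} → {a, b, c, d, e, f}.
Read 'z': {a, b, c, d, e, f} → {a, b, c, d, e, f}.
Read 'y': {a, b, c, d, e, f} → {a, b, c, d, e, f}.
Read 'x': {a, b, c, d, e, f} → {a, b, c, d, e, f}.
Read 'x': {a, b, c, d, e, f} → {a, b, c, d, e, f}.
Read 'x': {a, b, c, d, e, f} → {a, b, c, d, e, f}.
Read 'z': {a, b, c, d, e, f} → {a, b, c, d, e, f}.
Read 'x': {a, b, c, d, e, f} → {a, b, c, d, e, f}.

{a, b, c, d, e, f}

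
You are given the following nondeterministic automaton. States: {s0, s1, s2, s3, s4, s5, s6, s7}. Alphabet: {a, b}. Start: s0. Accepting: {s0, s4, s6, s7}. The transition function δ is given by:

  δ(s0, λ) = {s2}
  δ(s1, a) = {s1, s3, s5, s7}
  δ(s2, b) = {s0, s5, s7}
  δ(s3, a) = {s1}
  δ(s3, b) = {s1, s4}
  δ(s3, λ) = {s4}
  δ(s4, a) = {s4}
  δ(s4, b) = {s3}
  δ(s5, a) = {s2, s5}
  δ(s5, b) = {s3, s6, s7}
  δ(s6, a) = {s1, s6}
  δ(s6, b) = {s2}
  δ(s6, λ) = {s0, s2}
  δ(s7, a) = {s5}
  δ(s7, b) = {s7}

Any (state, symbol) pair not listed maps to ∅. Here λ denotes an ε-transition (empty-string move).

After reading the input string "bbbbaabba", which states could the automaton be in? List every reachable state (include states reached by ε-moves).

{s0, s1, s2, s3, s4, s5, s6, s7}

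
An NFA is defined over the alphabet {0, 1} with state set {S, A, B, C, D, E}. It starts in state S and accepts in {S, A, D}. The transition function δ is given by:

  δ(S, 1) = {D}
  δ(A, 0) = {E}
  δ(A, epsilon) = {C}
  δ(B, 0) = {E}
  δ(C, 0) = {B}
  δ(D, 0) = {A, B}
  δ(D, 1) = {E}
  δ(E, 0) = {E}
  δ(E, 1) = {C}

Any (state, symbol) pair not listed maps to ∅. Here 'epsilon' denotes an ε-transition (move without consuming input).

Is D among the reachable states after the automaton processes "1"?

Start in {S}.
Read '1': S→{D}; now {D}.
State D is in {D}.

Yes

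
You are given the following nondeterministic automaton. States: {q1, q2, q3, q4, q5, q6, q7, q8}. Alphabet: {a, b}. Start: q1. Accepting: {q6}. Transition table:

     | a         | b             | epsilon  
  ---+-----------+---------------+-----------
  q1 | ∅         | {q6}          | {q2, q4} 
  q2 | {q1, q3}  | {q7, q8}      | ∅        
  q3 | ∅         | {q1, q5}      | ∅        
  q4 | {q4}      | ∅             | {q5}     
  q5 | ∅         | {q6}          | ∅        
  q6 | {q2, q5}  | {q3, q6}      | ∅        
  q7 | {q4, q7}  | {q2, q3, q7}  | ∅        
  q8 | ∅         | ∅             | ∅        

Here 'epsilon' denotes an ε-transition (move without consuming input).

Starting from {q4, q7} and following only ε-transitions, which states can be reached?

Begin with {q4, q7}.
ε-move q4 → q5; add q5.

{q4, q5, q7}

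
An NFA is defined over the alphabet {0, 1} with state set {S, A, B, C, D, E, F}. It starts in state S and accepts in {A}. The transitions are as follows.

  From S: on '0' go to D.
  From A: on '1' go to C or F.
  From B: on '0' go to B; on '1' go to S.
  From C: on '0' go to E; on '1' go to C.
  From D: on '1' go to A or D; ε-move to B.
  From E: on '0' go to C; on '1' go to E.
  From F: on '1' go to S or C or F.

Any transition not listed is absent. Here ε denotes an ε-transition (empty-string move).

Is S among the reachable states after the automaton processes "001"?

Yes

Start in {S}.
Read '0': {S} → {B, D}.
Read '0': {B, D} → {B}.
Read '1': {B} → {S}.
State S is in {S}.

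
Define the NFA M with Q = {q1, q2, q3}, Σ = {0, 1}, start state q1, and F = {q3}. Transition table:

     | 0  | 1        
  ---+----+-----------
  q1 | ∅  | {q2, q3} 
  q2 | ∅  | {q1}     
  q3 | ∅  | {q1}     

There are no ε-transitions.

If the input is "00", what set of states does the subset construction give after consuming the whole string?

Start in {q1}.
Read '0': q1→∅; now ∅.
The set is empty and remains empty for the remaining 1 symbol.

∅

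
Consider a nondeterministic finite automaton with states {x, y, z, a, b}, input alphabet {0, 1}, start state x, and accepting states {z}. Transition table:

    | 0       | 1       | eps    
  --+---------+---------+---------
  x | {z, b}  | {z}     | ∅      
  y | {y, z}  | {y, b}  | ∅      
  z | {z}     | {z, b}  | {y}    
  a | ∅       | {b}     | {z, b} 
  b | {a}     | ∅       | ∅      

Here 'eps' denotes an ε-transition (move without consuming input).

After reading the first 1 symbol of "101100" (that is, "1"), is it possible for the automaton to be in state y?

Start in {x}.
Read '1': {x} → {y, z}.
State y is in {y, z}.

Yes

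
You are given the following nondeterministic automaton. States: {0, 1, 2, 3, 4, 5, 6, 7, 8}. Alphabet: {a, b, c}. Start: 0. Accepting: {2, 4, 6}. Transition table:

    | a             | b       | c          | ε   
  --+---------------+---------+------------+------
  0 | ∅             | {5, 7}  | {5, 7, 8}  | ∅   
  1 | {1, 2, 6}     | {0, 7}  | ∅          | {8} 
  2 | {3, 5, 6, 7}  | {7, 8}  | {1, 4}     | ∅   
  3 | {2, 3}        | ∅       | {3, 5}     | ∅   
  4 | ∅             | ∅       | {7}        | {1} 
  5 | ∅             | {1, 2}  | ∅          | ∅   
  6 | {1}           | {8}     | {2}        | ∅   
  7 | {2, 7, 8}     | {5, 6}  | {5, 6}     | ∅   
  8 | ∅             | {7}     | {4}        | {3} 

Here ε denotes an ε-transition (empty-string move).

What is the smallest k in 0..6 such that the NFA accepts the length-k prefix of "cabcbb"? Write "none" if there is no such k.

2

Start in {0}.
Read 'c': {0} → {3, 5, 7, 8}.
Read 'a': {3, 5, 7, 8} → {2, 3, 7, 8}.
None of the earlier sets intersect F, but {2, 3, 7, 8} does.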